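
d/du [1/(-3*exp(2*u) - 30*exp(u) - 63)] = 2*(exp(u) + 5)*exp(u)/(3*(exp(2*u) + 10*exp(u) + 21)^2)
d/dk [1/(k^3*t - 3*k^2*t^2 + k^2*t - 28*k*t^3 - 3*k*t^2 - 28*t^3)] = (-3*k^2 + 6*k*t - 2*k + 28*t^2 + 3*t)/(t*(-k^3 + 3*k^2*t - k^2 + 28*k*t^2 + 3*k*t + 28*t^2)^2)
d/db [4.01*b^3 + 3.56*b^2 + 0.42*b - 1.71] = 12.03*b^2 + 7.12*b + 0.42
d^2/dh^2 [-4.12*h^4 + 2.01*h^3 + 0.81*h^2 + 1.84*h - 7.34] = -49.44*h^2 + 12.06*h + 1.62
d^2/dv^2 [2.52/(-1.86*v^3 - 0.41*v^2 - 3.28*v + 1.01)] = ((28.1232*v + 2.0664)*(1.86*v^3 + 0.41*v^2 + 3.28*v - 1.01) - 2.52*(5.58*v^2 + 0.82*v + 3.28)*(11.16*v^2 + 1.64*v + 6.56))/(1.86*v^3 + 0.41*v^2 + 3.28*v - 1.01)^3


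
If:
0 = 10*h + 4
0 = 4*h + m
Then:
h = -2/5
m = 8/5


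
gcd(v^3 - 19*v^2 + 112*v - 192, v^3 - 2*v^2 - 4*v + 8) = 1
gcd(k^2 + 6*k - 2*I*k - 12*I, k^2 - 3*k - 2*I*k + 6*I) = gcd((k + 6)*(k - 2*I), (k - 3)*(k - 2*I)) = k - 2*I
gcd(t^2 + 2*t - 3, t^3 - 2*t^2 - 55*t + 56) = t - 1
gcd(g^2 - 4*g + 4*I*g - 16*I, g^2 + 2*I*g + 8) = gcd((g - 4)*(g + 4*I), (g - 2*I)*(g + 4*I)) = g + 4*I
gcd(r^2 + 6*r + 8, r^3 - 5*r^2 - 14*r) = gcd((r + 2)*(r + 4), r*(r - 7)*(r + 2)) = r + 2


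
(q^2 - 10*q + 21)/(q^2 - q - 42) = (q - 3)/(q + 6)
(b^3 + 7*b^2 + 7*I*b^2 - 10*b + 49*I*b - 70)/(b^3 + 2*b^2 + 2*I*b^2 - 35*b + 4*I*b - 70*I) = (b + 5*I)/(b - 5)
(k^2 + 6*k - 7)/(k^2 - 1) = (k + 7)/(k + 1)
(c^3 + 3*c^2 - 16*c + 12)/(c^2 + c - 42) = (c^3 + 3*c^2 - 16*c + 12)/(c^2 + c - 42)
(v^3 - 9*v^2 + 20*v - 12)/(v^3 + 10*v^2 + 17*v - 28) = (v^2 - 8*v + 12)/(v^2 + 11*v + 28)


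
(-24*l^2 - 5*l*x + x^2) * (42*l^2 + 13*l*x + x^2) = -1008*l^4 - 522*l^3*x - 47*l^2*x^2 + 8*l*x^3 + x^4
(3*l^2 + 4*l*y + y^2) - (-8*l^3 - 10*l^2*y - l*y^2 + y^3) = 8*l^3 + 10*l^2*y + 3*l^2 + l*y^2 + 4*l*y - y^3 + y^2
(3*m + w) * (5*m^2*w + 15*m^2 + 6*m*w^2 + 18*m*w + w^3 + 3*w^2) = 15*m^3*w + 45*m^3 + 23*m^2*w^2 + 69*m^2*w + 9*m*w^3 + 27*m*w^2 + w^4 + 3*w^3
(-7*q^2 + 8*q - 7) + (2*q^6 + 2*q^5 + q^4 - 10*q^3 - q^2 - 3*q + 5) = 2*q^6 + 2*q^5 + q^4 - 10*q^3 - 8*q^2 + 5*q - 2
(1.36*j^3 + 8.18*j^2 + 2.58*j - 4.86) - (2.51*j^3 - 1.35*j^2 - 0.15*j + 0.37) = -1.15*j^3 + 9.53*j^2 + 2.73*j - 5.23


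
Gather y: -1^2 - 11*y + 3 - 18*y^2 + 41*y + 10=-18*y^2 + 30*y + 12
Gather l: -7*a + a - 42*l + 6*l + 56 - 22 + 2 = -6*a - 36*l + 36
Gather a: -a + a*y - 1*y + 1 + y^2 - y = a*(y - 1) + y^2 - 2*y + 1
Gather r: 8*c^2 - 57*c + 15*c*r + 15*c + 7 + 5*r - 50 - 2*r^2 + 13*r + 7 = 8*c^2 - 42*c - 2*r^2 + r*(15*c + 18) - 36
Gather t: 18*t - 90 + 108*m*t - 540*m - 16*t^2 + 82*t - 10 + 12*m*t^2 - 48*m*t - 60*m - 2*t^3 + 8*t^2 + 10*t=-600*m - 2*t^3 + t^2*(12*m - 8) + t*(60*m + 110) - 100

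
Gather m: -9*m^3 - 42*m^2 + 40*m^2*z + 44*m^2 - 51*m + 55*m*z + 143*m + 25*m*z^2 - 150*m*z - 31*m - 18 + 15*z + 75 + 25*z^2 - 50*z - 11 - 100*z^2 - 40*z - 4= -9*m^3 + m^2*(40*z + 2) + m*(25*z^2 - 95*z + 61) - 75*z^2 - 75*z + 42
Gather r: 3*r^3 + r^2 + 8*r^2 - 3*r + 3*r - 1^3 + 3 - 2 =3*r^3 + 9*r^2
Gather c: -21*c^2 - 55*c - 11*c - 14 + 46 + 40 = -21*c^2 - 66*c + 72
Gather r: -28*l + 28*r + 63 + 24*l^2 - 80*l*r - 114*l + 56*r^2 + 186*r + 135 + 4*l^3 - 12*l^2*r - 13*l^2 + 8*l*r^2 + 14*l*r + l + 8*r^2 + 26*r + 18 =4*l^3 + 11*l^2 - 141*l + r^2*(8*l + 64) + r*(-12*l^2 - 66*l + 240) + 216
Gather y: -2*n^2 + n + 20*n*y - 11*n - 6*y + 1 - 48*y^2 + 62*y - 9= -2*n^2 - 10*n - 48*y^2 + y*(20*n + 56) - 8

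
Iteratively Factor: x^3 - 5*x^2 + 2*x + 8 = (x - 4)*(x^2 - x - 2) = (x - 4)*(x + 1)*(x - 2)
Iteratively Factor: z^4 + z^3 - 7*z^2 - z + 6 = (z - 2)*(z^3 + 3*z^2 - z - 3) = (z - 2)*(z + 3)*(z^2 - 1) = (z - 2)*(z + 1)*(z + 3)*(z - 1)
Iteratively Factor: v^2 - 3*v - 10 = (v + 2)*(v - 5)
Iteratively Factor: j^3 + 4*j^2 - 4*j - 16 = (j - 2)*(j^2 + 6*j + 8) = (j - 2)*(j + 4)*(j + 2)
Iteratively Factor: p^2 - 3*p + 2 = (p - 2)*(p - 1)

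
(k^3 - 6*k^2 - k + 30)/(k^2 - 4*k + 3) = (k^2 - 3*k - 10)/(k - 1)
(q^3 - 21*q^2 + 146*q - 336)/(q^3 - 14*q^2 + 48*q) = (q - 7)/q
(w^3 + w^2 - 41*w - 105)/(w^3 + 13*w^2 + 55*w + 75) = (w - 7)/(w + 5)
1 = 1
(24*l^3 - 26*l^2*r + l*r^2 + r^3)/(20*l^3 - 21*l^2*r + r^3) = (6*l + r)/(5*l + r)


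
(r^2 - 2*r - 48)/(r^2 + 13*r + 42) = (r - 8)/(r + 7)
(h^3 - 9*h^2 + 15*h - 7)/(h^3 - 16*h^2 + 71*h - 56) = (h - 1)/(h - 8)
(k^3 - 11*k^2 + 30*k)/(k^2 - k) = (k^2 - 11*k + 30)/(k - 1)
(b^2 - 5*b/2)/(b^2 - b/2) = (2*b - 5)/(2*b - 1)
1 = 1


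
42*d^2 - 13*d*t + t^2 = (-7*d + t)*(-6*d + t)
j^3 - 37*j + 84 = (j - 4)*(j - 3)*(j + 7)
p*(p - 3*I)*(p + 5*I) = p^3 + 2*I*p^2 + 15*p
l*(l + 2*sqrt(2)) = l^2 + 2*sqrt(2)*l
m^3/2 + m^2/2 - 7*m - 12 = (m/2 + 1)*(m - 4)*(m + 3)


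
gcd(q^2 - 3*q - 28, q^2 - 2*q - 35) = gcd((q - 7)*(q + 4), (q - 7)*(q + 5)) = q - 7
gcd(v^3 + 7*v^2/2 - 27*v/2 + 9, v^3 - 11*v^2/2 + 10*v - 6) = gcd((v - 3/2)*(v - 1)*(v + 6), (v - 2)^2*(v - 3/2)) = v - 3/2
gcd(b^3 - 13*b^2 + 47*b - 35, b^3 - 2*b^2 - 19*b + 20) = b^2 - 6*b + 5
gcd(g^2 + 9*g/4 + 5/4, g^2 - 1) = g + 1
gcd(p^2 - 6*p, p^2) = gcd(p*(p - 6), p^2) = p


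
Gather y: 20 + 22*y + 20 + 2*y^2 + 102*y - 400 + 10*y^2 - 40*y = 12*y^2 + 84*y - 360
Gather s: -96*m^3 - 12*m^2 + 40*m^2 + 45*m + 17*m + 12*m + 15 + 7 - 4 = -96*m^3 + 28*m^2 + 74*m + 18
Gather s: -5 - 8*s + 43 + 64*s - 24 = 56*s + 14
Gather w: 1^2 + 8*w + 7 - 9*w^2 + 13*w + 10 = -9*w^2 + 21*w + 18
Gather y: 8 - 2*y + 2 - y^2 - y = -y^2 - 3*y + 10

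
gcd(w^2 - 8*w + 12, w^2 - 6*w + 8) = w - 2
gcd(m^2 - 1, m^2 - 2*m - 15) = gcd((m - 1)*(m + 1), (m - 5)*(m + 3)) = 1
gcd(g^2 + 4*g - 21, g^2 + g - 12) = g - 3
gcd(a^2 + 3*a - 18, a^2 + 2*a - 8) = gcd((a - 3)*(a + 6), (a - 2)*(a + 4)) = 1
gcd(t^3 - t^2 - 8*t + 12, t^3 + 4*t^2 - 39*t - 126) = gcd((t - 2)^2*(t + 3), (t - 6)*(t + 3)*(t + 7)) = t + 3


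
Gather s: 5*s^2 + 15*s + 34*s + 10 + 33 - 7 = 5*s^2 + 49*s + 36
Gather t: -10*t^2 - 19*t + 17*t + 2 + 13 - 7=-10*t^2 - 2*t + 8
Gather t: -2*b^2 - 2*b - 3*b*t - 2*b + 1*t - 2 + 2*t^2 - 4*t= -2*b^2 - 4*b + 2*t^2 + t*(-3*b - 3) - 2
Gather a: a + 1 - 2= a - 1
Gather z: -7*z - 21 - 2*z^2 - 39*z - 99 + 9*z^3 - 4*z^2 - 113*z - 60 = 9*z^3 - 6*z^2 - 159*z - 180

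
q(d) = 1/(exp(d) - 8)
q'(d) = -exp(d)/(exp(d) - 8)^2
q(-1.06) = -0.13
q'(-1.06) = -0.01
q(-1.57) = -0.13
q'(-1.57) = -0.00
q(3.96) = 0.02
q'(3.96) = -0.03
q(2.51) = 0.23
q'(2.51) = -0.66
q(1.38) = -0.25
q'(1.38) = -0.25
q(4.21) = 0.02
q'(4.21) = -0.02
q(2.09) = 11.78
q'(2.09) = -1121.26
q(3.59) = 0.04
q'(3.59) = -0.05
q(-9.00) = -0.13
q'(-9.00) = 0.00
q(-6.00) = -0.13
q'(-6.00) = 0.00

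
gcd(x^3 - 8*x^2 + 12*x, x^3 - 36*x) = x^2 - 6*x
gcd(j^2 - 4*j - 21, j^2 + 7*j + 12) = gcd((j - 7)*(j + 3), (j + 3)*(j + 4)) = j + 3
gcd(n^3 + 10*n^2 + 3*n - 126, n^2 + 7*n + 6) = n + 6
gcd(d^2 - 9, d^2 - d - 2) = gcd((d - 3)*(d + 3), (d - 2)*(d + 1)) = 1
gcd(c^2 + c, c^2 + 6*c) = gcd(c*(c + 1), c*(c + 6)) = c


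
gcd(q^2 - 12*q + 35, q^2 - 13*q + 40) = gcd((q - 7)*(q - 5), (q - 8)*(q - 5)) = q - 5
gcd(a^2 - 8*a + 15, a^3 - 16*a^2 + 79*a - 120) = a^2 - 8*a + 15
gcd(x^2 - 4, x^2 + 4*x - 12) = x - 2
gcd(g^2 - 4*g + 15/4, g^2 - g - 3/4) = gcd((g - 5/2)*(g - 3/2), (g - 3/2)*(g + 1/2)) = g - 3/2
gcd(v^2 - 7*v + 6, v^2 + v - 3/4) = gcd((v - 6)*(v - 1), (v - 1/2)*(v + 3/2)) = 1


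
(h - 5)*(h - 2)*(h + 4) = h^3 - 3*h^2 - 18*h + 40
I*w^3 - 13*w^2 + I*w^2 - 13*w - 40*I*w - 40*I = (w + 5*I)*(w + 8*I)*(I*w + I)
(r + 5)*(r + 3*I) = r^2 + 5*r + 3*I*r + 15*I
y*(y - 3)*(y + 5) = y^3 + 2*y^2 - 15*y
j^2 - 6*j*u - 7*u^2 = (j - 7*u)*(j + u)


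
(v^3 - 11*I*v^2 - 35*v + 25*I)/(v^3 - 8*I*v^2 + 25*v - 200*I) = (v^2 - 6*I*v - 5)/(v^2 - 3*I*v + 40)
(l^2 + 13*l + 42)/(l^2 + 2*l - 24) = (l + 7)/(l - 4)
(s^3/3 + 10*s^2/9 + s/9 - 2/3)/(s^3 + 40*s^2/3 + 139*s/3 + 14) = (3*s^3 + 10*s^2 + s - 6)/(3*(3*s^3 + 40*s^2 + 139*s + 42))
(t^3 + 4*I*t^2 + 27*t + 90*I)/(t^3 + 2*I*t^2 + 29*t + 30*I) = (t + 3*I)/(t + I)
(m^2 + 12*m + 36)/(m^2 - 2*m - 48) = (m + 6)/(m - 8)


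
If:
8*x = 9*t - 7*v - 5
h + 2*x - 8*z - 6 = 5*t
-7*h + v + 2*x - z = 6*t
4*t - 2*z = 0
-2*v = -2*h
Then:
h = 73/564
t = -221/564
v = 73/564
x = -665/564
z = -221/282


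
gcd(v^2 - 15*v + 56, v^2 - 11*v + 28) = v - 7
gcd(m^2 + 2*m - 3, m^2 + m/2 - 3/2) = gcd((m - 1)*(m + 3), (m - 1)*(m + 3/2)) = m - 1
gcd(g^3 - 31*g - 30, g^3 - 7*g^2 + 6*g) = g - 6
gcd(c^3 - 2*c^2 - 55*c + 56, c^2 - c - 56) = c^2 - c - 56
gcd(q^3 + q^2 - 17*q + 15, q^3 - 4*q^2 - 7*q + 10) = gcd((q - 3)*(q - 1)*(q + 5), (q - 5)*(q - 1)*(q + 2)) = q - 1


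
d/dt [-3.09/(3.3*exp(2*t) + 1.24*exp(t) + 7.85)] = (20.394*exp(t) + 3.8316)*exp(t)/(3.3*exp(2*t) + 1.24*exp(t) + 7.85)^2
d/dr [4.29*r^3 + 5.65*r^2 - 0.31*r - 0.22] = 12.87*r^2 + 11.3*r - 0.31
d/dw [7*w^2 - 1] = 14*w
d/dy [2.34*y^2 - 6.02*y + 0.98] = 4.68*y - 6.02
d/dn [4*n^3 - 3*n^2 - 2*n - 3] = 12*n^2 - 6*n - 2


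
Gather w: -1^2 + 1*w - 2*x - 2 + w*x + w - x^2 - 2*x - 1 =w*(x + 2) - x^2 - 4*x - 4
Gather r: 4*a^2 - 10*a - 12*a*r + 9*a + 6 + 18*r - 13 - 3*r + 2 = 4*a^2 - a + r*(15 - 12*a) - 5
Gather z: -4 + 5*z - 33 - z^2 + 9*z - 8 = -z^2 + 14*z - 45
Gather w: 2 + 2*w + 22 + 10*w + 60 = 12*w + 84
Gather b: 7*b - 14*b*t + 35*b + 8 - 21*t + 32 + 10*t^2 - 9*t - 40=b*(42 - 14*t) + 10*t^2 - 30*t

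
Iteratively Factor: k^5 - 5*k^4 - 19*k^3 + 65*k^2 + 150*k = (k - 5)*(k^4 - 19*k^2 - 30*k) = k*(k - 5)*(k^3 - 19*k - 30) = k*(k - 5)*(k + 3)*(k^2 - 3*k - 10) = k*(k - 5)*(k + 2)*(k + 3)*(k - 5)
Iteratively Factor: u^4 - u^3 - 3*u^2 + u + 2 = (u + 1)*(u^3 - 2*u^2 - u + 2) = (u + 1)^2*(u^2 - 3*u + 2) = (u - 2)*(u + 1)^2*(u - 1)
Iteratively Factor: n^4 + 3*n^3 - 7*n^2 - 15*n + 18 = (n - 2)*(n^3 + 5*n^2 + 3*n - 9) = (n - 2)*(n + 3)*(n^2 + 2*n - 3) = (n - 2)*(n + 3)^2*(n - 1)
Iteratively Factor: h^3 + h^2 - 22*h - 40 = (h - 5)*(h^2 + 6*h + 8) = (h - 5)*(h + 2)*(h + 4)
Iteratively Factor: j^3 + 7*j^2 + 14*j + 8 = (j + 4)*(j^2 + 3*j + 2) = (j + 2)*(j + 4)*(j + 1)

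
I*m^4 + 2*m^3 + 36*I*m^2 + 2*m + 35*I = (m - 7*I)*(m + I)*(m + 5*I)*(I*m + 1)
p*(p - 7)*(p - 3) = p^3 - 10*p^2 + 21*p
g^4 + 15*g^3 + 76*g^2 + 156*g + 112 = (g + 2)^2*(g + 4)*(g + 7)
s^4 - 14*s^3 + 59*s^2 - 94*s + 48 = (s - 8)*(s - 3)*(s - 2)*(s - 1)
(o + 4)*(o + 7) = o^2 + 11*o + 28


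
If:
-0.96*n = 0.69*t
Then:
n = -0.71875*t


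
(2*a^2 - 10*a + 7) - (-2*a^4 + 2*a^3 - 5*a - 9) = 2*a^4 - 2*a^3 + 2*a^2 - 5*a + 16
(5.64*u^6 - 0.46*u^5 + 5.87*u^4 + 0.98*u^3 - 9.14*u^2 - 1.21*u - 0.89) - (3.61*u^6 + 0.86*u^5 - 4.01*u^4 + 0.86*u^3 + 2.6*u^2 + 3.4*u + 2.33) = 2.03*u^6 - 1.32*u^5 + 9.88*u^4 + 0.12*u^3 - 11.74*u^2 - 4.61*u - 3.22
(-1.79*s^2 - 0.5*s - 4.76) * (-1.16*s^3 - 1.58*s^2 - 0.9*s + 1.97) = 2.0764*s^5 + 3.4082*s^4 + 7.9226*s^3 + 4.4445*s^2 + 3.299*s - 9.3772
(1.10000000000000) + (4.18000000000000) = 5.28000000000000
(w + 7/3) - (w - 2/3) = 3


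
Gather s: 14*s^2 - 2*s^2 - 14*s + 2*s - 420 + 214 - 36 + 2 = 12*s^2 - 12*s - 240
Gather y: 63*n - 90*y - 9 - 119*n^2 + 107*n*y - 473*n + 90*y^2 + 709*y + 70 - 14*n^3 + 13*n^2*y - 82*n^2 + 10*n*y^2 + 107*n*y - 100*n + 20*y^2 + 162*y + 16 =-14*n^3 - 201*n^2 - 510*n + y^2*(10*n + 110) + y*(13*n^2 + 214*n + 781) + 77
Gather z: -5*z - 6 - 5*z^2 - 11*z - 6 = -5*z^2 - 16*z - 12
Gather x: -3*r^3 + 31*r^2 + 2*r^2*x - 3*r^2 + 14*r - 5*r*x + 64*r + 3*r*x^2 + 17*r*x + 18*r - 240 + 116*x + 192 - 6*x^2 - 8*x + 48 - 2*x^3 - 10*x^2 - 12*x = -3*r^3 + 28*r^2 + 96*r - 2*x^3 + x^2*(3*r - 16) + x*(2*r^2 + 12*r + 96)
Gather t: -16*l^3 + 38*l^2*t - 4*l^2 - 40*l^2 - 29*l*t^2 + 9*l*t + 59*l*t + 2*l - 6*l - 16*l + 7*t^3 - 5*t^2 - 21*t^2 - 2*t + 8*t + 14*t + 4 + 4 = -16*l^3 - 44*l^2 - 20*l + 7*t^3 + t^2*(-29*l - 26) + t*(38*l^2 + 68*l + 20) + 8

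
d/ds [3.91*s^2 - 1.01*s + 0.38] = 7.82*s - 1.01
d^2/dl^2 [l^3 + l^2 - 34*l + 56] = 6*l + 2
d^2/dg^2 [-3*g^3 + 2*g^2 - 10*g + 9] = 4 - 18*g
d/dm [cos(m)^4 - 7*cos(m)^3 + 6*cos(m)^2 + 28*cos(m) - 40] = (-4*cos(m)^3 + 21*cos(m)^2 - 12*cos(m) - 28)*sin(m)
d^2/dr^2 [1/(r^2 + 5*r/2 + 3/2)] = 4*(-4*r^2 - 10*r + (4*r + 5)^2 - 6)/(2*r^2 + 5*r + 3)^3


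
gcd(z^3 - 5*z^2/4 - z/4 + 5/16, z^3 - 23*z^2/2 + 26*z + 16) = z + 1/2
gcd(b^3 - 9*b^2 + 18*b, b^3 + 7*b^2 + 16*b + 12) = 1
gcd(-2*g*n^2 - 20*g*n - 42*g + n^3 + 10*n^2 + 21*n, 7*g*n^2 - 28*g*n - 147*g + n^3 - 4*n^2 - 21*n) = n + 3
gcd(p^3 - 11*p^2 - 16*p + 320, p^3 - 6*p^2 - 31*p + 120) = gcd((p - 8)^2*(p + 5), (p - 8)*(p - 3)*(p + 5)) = p^2 - 3*p - 40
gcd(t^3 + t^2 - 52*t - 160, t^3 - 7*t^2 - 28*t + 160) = t^2 - 3*t - 40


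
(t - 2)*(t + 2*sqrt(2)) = t^2 - 2*t + 2*sqrt(2)*t - 4*sqrt(2)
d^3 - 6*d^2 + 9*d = d*(d - 3)^2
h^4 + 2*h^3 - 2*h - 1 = (h - 1)*(h + 1)^3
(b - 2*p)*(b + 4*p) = b^2 + 2*b*p - 8*p^2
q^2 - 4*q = q*(q - 4)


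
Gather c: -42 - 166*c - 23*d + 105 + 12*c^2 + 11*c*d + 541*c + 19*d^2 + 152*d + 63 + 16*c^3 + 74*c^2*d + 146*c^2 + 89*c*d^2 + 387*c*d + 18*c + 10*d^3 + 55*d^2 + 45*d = 16*c^3 + c^2*(74*d + 158) + c*(89*d^2 + 398*d + 393) + 10*d^3 + 74*d^2 + 174*d + 126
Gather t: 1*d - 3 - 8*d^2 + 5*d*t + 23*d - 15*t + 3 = -8*d^2 + 24*d + t*(5*d - 15)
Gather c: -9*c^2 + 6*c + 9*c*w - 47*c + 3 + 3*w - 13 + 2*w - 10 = -9*c^2 + c*(9*w - 41) + 5*w - 20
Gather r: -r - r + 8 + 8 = 16 - 2*r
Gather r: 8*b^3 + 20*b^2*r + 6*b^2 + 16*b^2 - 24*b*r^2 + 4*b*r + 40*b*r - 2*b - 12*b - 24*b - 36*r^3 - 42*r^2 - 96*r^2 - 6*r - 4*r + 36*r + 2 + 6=8*b^3 + 22*b^2 - 38*b - 36*r^3 + r^2*(-24*b - 138) + r*(20*b^2 + 44*b + 26) + 8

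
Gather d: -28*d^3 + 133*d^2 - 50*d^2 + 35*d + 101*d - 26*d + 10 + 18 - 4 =-28*d^3 + 83*d^2 + 110*d + 24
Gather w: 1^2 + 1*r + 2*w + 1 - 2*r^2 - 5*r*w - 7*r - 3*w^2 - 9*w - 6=-2*r^2 - 6*r - 3*w^2 + w*(-5*r - 7) - 4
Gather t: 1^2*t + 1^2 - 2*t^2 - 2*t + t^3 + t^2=t^3 - t^2 - t + 1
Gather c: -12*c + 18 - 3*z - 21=-12*c - 3*z - 3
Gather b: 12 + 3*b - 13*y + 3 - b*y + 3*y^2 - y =b*(3 - y) + 3*y^2 - 14*y + 15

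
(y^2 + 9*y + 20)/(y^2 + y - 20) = (y + 4)/(y - 4)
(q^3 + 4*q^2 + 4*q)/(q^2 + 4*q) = (q^2 + 4*q + 4)/(q + 4)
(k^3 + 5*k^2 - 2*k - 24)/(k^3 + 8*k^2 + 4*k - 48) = (k + 3)/(k + 6)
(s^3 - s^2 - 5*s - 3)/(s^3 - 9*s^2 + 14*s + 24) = (s^2 - 2*s - 3)/(s^2 - 10*s + 24)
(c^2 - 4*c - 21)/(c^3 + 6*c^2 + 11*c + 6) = (c - 7)/(c^2 + 3*c + 2)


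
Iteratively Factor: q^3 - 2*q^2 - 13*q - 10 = (q + 1)*(q^2 - 3*q - 10) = (q + 1)*(q + 2)*(q - 5)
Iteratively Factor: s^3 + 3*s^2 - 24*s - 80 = (s + 4)*(s^2 - s - 20) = (s - 5)*(s + 4)*(s + 4)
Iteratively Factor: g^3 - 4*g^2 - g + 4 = (g - 1)*(g^2 - 3*g - 4) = (g - 1)*(g + 1)*(g - 4)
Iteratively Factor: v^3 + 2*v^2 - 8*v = (v)*(v^2 + 2*v - 8) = v*(v + 4)*(v - 2)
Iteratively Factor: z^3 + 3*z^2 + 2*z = (z + 2)*(z^2 + z) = (z + 1)*(z + 2)*(z)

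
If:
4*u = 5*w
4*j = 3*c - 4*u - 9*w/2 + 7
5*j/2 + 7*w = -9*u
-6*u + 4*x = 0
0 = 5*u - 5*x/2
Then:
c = -7/3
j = 0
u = 0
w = 0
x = 0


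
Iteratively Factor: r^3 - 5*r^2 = (r)*(r^2 - 5*r) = r*(r - 5)*(r)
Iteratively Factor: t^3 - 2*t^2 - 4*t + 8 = (t + 2)*(t^2 - 4*t + 4) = (t - 2)*(t + 2)*(t - 2)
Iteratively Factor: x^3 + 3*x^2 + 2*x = (x + 1)*(x^2 + 2*x) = x*(x + 1)*(x + 2)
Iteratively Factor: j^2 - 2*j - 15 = (j - 5)*(j + 3)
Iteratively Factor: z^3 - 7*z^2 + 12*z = (z)*(z^2 - 7*z + 12) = z*(z - 4)*(z - 3)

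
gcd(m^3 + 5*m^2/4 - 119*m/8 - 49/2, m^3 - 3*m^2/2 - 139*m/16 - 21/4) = m^2 - 9*m/4 - 7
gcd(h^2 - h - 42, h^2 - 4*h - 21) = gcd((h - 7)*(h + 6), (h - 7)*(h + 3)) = h - 7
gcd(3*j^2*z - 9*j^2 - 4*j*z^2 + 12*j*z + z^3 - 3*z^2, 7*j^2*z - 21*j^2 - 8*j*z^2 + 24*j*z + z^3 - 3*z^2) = -j*z + 3*j + z^2 - 3*z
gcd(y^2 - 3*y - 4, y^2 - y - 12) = y - 4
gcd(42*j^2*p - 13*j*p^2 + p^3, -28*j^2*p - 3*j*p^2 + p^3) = -7*j*p + p^2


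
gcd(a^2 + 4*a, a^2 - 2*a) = a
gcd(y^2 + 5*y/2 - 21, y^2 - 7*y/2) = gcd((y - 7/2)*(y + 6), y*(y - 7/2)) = y - 7/2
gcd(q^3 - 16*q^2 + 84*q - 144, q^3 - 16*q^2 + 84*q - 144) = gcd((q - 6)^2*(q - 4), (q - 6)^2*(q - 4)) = q^3 - 16*q^2 + 84*q - 144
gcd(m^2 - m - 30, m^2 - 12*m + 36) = m - 6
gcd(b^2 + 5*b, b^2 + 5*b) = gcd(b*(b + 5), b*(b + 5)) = b^2 + 5*b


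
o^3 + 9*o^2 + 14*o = o*(o + 2)*(o + 7)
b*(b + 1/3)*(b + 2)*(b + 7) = b^4 + 28*b^3/3 + 17*b^2 + 14*b/3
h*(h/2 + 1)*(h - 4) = h^3/2 - h^2 - 4*h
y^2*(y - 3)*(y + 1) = y^4 - 2*y^3 - 3*y^2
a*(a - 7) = a^2 - 7*a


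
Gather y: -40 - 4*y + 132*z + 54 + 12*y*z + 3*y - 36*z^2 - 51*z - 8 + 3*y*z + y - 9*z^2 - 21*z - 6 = 15*y*z - 45*z^2 + 60*z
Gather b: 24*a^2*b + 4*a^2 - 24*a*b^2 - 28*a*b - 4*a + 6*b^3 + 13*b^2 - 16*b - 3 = 4*a^2 - 4*a + 6*b^3 + b^2*(13 - 24*a) + b*(24*a^2 - 28*a - 16) - 3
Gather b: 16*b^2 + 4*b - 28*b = 16*b^2 - 24*b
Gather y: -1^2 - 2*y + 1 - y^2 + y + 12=-y^2 - y + 12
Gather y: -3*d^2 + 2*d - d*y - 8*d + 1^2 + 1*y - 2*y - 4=-3*d^2 - 6*d + y*(-d - 1) - 3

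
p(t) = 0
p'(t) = 0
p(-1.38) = 0.00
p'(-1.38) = 0.00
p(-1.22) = 0.00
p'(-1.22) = 0.00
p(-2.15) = 0.00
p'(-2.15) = 0.00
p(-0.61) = 0.00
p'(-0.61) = 0.00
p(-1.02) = 0.00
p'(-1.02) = 0.00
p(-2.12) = 0.00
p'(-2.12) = 0.00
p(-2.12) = 0.00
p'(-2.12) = 0.00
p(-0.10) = 0.00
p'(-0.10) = 0.00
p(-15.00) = 0.00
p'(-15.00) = 0.00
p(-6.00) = 0.00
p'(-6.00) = 0.00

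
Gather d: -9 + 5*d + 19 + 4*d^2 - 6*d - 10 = 4*d^2 - d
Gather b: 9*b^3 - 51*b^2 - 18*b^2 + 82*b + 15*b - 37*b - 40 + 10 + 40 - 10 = 9*b^3 - 69*b^2 + 60*b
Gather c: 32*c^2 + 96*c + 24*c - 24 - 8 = 32*c^2 + 120*c - 32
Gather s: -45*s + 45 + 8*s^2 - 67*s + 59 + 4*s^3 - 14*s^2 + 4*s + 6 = 4*s^3 - 6*s^2 - 108*s + 110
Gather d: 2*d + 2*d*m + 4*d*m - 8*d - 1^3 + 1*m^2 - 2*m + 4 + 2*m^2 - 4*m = d*(6*m - 6) + 3*m^2 - 6*m + 3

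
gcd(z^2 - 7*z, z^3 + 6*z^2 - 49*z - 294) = z - 7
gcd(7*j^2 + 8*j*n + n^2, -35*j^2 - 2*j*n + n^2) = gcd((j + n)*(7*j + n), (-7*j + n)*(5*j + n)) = 1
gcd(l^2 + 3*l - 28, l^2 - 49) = l + 7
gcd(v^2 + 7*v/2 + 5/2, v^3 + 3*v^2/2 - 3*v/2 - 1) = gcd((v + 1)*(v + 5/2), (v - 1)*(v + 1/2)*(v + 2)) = 1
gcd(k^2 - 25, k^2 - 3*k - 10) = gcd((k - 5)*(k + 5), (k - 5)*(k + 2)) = k - 5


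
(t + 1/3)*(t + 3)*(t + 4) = t^3 + 22*t^2/3 + 43*t/3 + 4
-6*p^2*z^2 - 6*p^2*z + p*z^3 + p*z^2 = z*(-6*p + z)*(p*z + p)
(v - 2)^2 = v^2 - 4*v + 4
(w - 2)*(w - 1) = w^2 - 3*w + 2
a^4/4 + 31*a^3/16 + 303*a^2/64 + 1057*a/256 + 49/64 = (a/4 + 1)*(a + 1/4)*(a + 7/4)^2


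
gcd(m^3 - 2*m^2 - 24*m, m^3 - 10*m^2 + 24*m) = m^2 - 6*m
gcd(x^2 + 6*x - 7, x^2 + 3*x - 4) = x - 1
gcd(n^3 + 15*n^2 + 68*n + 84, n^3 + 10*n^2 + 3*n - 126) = n^2 + 13*n + 42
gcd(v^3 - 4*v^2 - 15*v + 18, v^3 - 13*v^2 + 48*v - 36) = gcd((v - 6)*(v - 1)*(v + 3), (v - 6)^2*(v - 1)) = v^2 - 7*v + 6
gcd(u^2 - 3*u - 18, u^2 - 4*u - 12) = u - 6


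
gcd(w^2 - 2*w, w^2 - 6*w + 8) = w - 2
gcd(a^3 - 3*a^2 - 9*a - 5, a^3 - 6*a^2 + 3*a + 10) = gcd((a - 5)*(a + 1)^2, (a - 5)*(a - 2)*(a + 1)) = a^2 - 4*a - 5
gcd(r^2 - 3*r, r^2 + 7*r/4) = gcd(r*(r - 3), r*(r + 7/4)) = r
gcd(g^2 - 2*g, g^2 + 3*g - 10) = g - 2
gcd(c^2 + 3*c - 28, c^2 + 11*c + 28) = c + 7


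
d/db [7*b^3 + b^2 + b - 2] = 21*b^2 + 2*b + 1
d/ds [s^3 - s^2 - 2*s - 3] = 3*s^2 - 2*s - 2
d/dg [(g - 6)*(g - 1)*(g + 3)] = 3*g^2 - 8*g - 15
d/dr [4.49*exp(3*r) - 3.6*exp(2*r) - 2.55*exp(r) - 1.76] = (13.47*exp(2*r) - 7.2*exp(r) - 2.55)*exp(r)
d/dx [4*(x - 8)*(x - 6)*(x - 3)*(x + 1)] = 16*x^3 - 192*x^2 + 584*x - 216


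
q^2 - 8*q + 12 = (q - 6)*(q - 2)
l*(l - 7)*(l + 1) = l^3 - 6*l^2 - 7*l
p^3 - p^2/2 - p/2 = p*(p - 1)*(p + 1/2)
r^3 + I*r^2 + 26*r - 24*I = (r - 4*I)*(r - I)*(r + 6*I)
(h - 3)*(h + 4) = h^2 + h - 12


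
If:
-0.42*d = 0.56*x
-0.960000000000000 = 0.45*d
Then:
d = -2.13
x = 1.60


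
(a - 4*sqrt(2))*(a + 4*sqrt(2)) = a^2 - 32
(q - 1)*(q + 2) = q^2 + q - 2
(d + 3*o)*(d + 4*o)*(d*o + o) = d^3*o + 7*d^2*o^2 + d^2*o + 12*d*o^3 + 7*d*o^2 + 12*o^3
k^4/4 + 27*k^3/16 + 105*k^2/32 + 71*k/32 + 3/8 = (k/4 + 1)*(k + 1/4)*(k + 1)*(k + 3/2)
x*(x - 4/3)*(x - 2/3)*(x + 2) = x^4 - 28*x^2/9 + 16*x/9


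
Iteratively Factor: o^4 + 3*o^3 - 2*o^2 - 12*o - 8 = (o - 2)*(o^3 + 5*o^2 + 8*o + 4) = (o - 2)*(o + 2)*(o^2 + 3*o + 2) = (o - 2)*(o + 2)^2*(o + 1)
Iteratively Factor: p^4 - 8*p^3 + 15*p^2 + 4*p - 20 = (p - 5)*(p^3 - 3*p^2 + 4) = (p - 5)*(p - 2)*(p^2 - p - 2) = (p - 5)*(p - 2)*(p + 1)*(p - 2)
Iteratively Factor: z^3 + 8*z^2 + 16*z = (z + 4)*(z^2 + 4*z) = z*(z + 4)*(z + 4)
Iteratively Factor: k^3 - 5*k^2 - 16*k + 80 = (k + 4)*(k^2 - 9*k + 20) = (k - 5)*(k + 4)*(k - 4)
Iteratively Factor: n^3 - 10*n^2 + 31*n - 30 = (n - 5)*(n^2 - 5*n + 6) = (n - 5)*(n - 2)*(n - 3)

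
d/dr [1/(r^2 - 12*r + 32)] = 2*(6 - r)/(r^2 - 12*r + 32)^2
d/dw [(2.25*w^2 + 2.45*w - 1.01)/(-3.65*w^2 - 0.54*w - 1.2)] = (7.7275*w^2 - 12.773*w - 3.4854)/(13.3225*w^4 + 3.942*w^3 + 9.0516*w^2 + 1.296*w + 1.44)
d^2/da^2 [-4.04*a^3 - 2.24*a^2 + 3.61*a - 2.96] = -24.24*a - 4.48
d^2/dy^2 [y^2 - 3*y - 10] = 2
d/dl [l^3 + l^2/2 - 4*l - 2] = 3*l^2 + l - 4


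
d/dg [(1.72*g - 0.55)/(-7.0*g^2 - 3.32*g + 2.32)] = (12.04*g^2 - 7.7*g + 2.1644)/(49.0*g^4 + 46.48*g^3 - 21.4576*g^2 - 15.4048*g + 5.3824)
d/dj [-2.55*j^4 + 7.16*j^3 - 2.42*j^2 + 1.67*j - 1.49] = -10.2*j^3 + 21.48*j^2 - 4.84*j + 1.67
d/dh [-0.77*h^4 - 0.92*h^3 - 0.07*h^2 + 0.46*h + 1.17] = -3.08*h^3 - 2.76*h^2 - 0.14*h + 0.46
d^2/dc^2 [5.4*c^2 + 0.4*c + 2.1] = 10.8000000000000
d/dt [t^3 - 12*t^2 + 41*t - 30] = 3*t^2 - 24*t + 41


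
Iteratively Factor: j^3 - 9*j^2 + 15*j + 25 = (j - 5)*(j^2 - 4*j - 5) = (j - 5)^2*(j + 1)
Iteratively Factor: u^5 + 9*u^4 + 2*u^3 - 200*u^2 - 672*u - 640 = (u + 4)*(u^4 + 5*u^3 - 18*u^2 - 128*u - 160) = (u + 4)^2*(u^3 + u^2 - 22*u - 40) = (u + 4)^3*(u^2 - 3*u - 10) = (u + 2)*(u + 4)^3*(u - 5)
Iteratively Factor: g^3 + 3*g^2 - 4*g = (g)*(g^2 + 3*g - 4) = g*(g - 1)*(g + 4)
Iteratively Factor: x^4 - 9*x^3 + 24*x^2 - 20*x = (x - 5)*(x^3 - 4*x^2 + 4*x) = (x - 5)*(x - 2)*(x^2 - 2*x) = (x - 5)*(x - 2)^2*(x)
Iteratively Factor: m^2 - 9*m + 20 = (m - 5)*(m - 4)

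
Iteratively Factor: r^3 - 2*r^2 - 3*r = (r + 1)*(r^2 - 3*r) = r*(r + 1)*(r - 3)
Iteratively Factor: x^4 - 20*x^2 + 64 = (x - 2)*(x^3 + 2*x^2 - 16*x - 32) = (x - 2)*(x + 2)*(x^2 - 16) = (x - 2)*(x + 2)*(x + 4)*(x - 4)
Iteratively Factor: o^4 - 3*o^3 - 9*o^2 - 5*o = (o + 1)*(o^3 - 4*o^2 - 5*o) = (o + 1)^2*(o^2 - 5*o) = (o - 5)*(o + 1)^2*(o)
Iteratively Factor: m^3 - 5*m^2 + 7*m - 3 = (m - 3)*(m^2 - 2*m + 1) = (m - 3)*(m - 1)*(m - 1)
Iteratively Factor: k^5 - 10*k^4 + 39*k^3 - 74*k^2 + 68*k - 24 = (k - 1)*(k^4 - 9*k^3 + 30*k^2 - 44*k + 24) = (k - 3)*(k - 1)*(k^3 - 6*k^2 + 12*k - 8) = (k - 3)*(k - 2)*(k - 1)*(k^2 - 4*k + 4) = (k - 3)*(k - 2)^2*(k - 1)*(k - 2)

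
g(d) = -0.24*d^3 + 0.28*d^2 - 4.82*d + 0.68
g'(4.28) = -15.61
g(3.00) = -17.74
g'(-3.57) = -16.00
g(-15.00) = 945.98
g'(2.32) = -7.40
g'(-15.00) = -175.22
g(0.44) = -1.41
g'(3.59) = -12.09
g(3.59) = -24.12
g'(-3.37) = -14.88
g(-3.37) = 29.29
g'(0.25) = -4.72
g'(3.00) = -9.62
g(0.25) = -0.51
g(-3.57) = 32.38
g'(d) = -0.72*d^2 + 0.56*d - 4.82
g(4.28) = -33.64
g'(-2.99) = -12.93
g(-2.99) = 24.01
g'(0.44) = -4.71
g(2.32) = -11.99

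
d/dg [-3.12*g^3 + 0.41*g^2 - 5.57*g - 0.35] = -9.36*g^2 + 0.82*g - 5.57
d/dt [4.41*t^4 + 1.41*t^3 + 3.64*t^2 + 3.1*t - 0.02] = 17.64*t^3 + 4.23*t^2 + 7.28*t + 3.1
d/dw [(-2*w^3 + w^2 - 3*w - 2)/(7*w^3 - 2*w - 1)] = (-7*w^4 + 50*w^3 + 46*w^2 - 2*w - 1)/(49*w^6 - 28*w^4 - 14*w^3 + 4*w^2 + 4*w + 1)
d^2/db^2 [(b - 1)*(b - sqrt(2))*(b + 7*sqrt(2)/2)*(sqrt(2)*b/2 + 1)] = 6*sqrt(2)*b^2 - 3*sqrt(2)*b + 21*b - 7 - 2*sqrt(2)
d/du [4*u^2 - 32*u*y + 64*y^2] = 8*u - 32*y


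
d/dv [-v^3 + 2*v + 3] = 2 - 3*v^2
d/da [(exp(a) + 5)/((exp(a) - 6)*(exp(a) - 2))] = (-exp(2*a) - 10*exp(a) + 52)*exp(a)/(exp(4*a) - 16*exp(3*a) + 88*exp(2*a) - 192*exp(a) + 144)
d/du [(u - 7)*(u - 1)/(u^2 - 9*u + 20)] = (-u^2 + 26*u - 97)/(u^4 - 18*u^3 + 121*u^2 - 360*u + 400)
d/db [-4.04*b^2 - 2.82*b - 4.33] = -8.08*b - 2.82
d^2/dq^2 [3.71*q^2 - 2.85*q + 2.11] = 7.42000000000000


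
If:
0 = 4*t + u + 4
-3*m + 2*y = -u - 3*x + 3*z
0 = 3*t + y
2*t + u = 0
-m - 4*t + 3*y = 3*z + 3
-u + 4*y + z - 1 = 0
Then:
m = 80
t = -2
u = 4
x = 167/3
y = 6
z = -19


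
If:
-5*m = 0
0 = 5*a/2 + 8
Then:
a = -16/5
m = 0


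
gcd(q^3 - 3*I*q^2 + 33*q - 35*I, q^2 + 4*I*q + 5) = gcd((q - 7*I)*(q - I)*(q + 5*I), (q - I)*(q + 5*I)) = q^2 + 4*I*q + 5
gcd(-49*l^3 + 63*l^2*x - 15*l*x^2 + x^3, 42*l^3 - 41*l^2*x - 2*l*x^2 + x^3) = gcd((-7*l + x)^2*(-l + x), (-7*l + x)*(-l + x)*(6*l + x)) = 7*l^2 - 8*l*x + x^2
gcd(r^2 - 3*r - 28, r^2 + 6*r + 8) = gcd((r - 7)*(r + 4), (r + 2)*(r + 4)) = r + 4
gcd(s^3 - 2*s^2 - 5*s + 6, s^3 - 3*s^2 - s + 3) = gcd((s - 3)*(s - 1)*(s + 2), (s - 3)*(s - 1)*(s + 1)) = s^2 - 4*s + 3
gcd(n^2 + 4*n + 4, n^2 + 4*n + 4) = n^2 + 4*n + 4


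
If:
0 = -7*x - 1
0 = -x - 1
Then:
No Solution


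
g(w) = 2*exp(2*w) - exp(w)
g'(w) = 4*exp(2*w) - exp(w)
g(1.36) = 26.46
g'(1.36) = 56.83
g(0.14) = 1.50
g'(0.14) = 4.14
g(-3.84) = -0.02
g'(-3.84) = -0.02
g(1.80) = 67.15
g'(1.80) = 140.34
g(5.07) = 50513.76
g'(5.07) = 101186.69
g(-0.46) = 0.17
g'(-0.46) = 0.96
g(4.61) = 20093.64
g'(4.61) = 40287.77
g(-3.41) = -0.03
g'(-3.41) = -0.03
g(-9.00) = 0.00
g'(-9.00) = 0.00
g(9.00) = 131311835.19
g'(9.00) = 262631773.47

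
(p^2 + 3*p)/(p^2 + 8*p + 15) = p/(p + 5)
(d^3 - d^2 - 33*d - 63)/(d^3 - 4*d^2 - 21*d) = (d + 3)/d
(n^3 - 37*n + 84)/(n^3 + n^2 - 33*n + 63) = (n - 4)/(n - 3)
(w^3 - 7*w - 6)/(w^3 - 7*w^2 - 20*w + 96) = (w^2 + 3*w + 2)/(w^2 - 4*w - 32)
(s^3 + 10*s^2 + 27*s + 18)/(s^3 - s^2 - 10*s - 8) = (s^2 + 9*s + 18)/(s^2 - 2*s - 8)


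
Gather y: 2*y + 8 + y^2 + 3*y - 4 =y^2 + 5*y + 4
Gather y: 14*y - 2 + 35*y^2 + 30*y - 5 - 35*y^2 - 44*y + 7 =0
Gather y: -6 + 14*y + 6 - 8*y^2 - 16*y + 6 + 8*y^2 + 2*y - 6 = 0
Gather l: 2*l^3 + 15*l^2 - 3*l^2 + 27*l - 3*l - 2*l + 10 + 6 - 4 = 2*l^3 + 12*l^2 + 22*l + 12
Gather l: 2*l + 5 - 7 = 2*l - 2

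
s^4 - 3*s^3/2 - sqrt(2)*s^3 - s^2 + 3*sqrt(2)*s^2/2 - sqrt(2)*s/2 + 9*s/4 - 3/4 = (s - 1)*(s - 1/2)*(s - 3*sqrt(2)/2)*(s + sqrt(2)/2)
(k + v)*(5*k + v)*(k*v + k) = 5*k^3*v + 5*k^3 + 6*k^2*v^2 + 6*k^2*v + k*v^3 + k*v^2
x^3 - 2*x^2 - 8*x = x*(x - 4)*(x + 2)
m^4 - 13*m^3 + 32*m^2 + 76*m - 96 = (m - 8)*(m - 6)*(m - 1)*(m + 2)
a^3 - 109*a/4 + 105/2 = (a - 7/2)*(a - 5/2)*(a + 6)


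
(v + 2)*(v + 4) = v^2 + 6*v + 8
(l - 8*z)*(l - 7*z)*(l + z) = l^3 - 14*l^2*z + 41*l*z^2 + 56*z^3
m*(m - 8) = m^2 - 8*m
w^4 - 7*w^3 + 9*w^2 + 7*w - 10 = (w - 5)*(w - 2)*(w - 1)*(w + 1)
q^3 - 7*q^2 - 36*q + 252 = (q - 7)*(q - 6)*(q + 6)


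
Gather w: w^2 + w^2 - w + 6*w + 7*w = 2*w^2 + 12*w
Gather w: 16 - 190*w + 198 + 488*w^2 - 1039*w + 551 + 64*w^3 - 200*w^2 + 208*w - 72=64*w^3 + 288*w^2 - 1021*w + 693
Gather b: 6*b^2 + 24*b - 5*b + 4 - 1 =6*b^2 + 19*b + 3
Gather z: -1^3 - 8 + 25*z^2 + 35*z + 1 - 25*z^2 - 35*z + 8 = 0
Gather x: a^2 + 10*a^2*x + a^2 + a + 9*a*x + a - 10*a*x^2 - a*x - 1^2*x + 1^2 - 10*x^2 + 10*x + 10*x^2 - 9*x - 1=2*a^2 - 10*a*x^2 + 2*a + x*(10*a^2 + 8*a)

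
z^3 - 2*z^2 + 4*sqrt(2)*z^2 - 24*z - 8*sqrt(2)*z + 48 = (z - 2)*(z - 2*sqrt(2))*(z + 6*sqrt(2))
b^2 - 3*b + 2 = (b - 2)*(b - 1)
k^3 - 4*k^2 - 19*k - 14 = (k - 7)*(k + 1)*(k + 2)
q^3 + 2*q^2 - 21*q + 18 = (q - 3)*(q - 1)*(q + 6)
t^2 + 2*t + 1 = (t + 1)^2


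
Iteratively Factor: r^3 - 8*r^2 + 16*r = (r)*(r^2 - 8*r + 16) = r*(r - 4)*(r - 4)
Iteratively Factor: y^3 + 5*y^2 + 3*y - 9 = (y + 3)*(y^2 + 2*y - 3) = (y + 3)^2*(y - 1)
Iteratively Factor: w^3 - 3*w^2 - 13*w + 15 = (w - 1)*(w^2 - 2*w - 15) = (w - 1)*(w + 3)*(w - 5)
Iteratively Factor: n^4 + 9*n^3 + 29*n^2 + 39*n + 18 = (n + 3)*(n^3 + 6*n^2 + 11*n + 6) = (n + 2)*(n + 3)*(n^2 + 4*n + 3) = (n + 2)*(n + 3)^2*(n + 1)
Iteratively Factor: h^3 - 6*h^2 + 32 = (h - 4)*(h^2 - 2*h - 8) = (h - 4)*(h + 2)*(h - 4)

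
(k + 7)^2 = k^2 + 14*k + 49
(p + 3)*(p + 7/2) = p^2 + 13*p/2 + 21/2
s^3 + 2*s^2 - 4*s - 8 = (s - 2)*(s + 2)^2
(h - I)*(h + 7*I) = h^2 + 6*I*h + 7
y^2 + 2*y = y*(y + 2)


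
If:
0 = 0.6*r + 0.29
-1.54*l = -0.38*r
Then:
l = -0.12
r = -0.48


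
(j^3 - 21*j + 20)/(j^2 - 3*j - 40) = (j^2 - 5*j + 4)/(j - 8)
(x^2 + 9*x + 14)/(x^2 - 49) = (x + 2)/(x - 7)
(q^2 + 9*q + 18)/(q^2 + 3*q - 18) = (q + 3)/(q - 3)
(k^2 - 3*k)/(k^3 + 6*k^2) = (k - 3)/(k*(k + 6))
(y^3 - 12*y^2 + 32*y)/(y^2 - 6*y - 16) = y*(y - 4)/(y + 2)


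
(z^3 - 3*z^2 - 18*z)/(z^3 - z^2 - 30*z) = (z + 3)/(z + 5)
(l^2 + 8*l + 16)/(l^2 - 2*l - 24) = (l + 4)/(l - 6)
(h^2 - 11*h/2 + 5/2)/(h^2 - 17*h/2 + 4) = (h - 5)/(h - 8)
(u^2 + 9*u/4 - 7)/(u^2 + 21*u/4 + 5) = (4*u - 7)/(4*u + 5)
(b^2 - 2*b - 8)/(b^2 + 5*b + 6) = (b - 4)/(b + 3)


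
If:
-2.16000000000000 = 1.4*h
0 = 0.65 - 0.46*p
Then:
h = -1.54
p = 1.41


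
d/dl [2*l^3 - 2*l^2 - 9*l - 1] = 6*l^2 - 4*l - 9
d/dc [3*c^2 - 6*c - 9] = 6*c - 6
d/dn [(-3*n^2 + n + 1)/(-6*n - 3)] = (6*n^2 + 6*n + 1)/(3*(4*n^2 + 4*n + 1))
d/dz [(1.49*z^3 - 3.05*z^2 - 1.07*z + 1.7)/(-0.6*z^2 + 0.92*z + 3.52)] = (-0.894*z^4 + 2.7416*z^3 + 12.2864*z^2 - 19.432*z - 5.3304)/(0.36*z^4 - 1.104*z^3 - 3.3776*z^2 + 6.4768*z + 12.3904)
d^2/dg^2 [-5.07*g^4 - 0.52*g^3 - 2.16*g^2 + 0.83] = -60.84*g^2 - 3.12*g - 4.32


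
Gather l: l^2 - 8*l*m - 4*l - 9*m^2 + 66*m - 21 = l^2 + l*(-8*m - 4) - 9*m^2 + 66*m - 21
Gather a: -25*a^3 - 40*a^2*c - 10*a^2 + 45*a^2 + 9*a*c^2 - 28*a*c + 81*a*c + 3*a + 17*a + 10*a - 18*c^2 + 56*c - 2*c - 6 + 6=-25*a^3 + a^2*(35 - 40*c) + a*(9*c^2 + 53*c + 30) - 18*c^2 + 54*c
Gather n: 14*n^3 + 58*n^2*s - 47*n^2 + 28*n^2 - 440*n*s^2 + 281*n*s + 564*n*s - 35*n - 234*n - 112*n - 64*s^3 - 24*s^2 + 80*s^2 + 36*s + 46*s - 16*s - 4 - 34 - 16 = 14*n^3 + n^2*(58*s - 19) + n*(-440*s^2 + 845*s - 381) - 64*s^3 + 56*s^2 + 66*s - 54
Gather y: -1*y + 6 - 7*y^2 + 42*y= -7*y^2 + 41*y + 6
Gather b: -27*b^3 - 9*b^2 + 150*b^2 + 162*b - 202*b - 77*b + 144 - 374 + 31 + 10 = -27*b^3 + 141*b^2 - 117*b - 189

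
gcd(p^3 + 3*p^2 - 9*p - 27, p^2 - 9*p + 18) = p - 3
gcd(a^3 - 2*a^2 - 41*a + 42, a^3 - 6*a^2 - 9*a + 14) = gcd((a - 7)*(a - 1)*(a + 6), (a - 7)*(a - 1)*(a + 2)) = a^2 - 8*a + 7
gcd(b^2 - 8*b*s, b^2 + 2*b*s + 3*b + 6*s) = 1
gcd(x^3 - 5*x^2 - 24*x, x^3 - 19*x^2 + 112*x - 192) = x - 8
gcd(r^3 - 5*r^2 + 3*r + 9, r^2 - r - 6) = r - 3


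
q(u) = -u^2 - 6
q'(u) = -2*u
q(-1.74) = -9.03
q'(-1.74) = 3.48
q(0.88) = -6.77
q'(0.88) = -1.76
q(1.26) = -7.59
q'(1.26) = -2.52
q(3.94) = -21.52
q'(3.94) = -7.88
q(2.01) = -10.04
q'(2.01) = -4.02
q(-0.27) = -6.07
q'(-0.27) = 0.54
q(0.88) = -6.77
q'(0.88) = -1.76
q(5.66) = -38.04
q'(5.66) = -11.32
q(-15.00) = -231.00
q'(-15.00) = 30.00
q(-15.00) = -231.00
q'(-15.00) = 30.00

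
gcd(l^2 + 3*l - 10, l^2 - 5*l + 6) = l - 2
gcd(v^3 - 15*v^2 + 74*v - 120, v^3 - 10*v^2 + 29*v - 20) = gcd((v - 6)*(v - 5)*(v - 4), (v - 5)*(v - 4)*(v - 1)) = v^2 - 9*v + 20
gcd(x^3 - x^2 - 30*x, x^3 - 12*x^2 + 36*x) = x^2 - 6*x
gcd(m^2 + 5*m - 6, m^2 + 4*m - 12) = m + 6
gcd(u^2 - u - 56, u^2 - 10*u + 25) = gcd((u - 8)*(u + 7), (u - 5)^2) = 1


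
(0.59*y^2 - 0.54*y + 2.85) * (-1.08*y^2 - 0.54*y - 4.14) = -0.6372*y^4 + 0.2646*y^3 - 5.229*y^2 + 0.6966*y - 11.799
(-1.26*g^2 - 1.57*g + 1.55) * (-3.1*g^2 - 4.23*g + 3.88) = 3.906*g^4 + 10.1968*g^3 - 3.0527*g^2 - 12.6481*g + 6.014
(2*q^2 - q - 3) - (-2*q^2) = 4*q^2 - q - 3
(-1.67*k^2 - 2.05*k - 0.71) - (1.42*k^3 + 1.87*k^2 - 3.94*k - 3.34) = -1.42*k^3 - 3.54*k^2 + 1.89*k + 2.63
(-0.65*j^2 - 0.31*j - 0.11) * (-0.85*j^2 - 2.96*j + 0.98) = 0.5525*j^4 + 2.1875*j^3 + 0.3741*j^2 + 0.0218*j - 0.1078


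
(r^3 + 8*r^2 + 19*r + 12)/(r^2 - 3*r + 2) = (r^3 + 8*r^2 + 19*r + 12)/(r^2 - 3*r + 2)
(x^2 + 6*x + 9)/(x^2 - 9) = (x + 3)/(x - 3)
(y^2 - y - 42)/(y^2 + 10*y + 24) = (y - 7)/(y + 4)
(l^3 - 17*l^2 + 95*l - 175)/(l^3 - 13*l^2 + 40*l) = (l^2 - 12*l + 35)/(l*(l - 8))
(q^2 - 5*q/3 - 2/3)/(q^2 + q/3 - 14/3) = (3*q + 1)/(3*q + 7)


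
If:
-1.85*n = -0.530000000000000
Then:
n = 0.29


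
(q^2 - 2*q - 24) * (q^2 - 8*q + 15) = q^4 - 10*q^3 + 7*q^2 + 162*q - 360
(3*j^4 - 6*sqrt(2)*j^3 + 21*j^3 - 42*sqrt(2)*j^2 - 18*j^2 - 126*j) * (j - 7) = 3*j^5 - 6*sqrt(2)*j^4 - 165*j^3 + 294*sqrt(2)*j^2 + 882*j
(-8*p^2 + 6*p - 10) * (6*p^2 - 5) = -48*p^4 + 36*p^3 - 20*p^2 - 30*p + 50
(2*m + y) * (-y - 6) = -2*m*y - 12*m - y^2 - 6*y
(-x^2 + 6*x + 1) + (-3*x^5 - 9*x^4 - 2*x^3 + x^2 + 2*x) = -3*x^5 - 9*x^4 - 2*x^3 + 8*x + 1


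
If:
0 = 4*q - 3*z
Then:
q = 3*z/4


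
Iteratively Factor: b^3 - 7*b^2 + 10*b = (b)*(b^2 - 7*b + 10) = b*(b - 5)*(b - 2)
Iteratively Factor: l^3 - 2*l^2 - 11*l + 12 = (l - 1)*(l^2 - l - 12) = (l - 1)*(l + 3)*(l - 4)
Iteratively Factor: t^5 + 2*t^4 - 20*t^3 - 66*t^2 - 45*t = (t + 1)*(t^4 + t^3 - 21*t^2 - 45*t) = t*(t + 1)*(t^3 + t^2 - 21*t - 45) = t*(t + 1)*(t + 3)*(t^2 - 2*t - 15) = t*(t + 1)*(t + 3)^2*(t - 5)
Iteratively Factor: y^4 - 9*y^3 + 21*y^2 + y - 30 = (y - 2)*(y^3 - 7*y^2 + 7*y + 15) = (y - 5)*(y - 2)*(y^2 - 2*y - 3) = (y - 5)*(y - 2)*(y + 1)*(y - 3)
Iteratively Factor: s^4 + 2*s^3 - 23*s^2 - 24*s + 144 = (s - 3)*(s^3 + 5*s^2 - 8*s - 48) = (s - 3)*(s + 4)*(s^2 + s - 12) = (s - 3)*(s + 4)^2*(s - 3)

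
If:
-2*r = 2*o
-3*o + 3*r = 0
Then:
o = 0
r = 0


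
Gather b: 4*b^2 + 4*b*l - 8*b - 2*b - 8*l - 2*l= 4*b^2 + b*(4*l - 10) - 10*l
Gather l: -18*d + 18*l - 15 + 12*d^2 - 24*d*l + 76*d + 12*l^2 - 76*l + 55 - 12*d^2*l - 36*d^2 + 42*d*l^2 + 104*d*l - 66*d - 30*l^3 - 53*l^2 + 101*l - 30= -24*d^2 - 8*d - 30*l^3 + l^2*(42*d - 41) + l*(-12*d^2 + 80*d + 43) + 10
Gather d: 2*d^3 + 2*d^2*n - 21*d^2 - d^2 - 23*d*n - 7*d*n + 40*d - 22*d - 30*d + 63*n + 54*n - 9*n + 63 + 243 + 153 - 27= 2*d^3 + d^2*(2*n - 22) + d*(-30*n - 12) + 108*n + 432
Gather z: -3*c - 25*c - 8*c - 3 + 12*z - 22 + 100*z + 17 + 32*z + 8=-36*c + 144*z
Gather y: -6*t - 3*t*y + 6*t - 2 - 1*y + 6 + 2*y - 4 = y*(1 - 3*t)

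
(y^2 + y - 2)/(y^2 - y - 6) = (y - 1)/(y - 3)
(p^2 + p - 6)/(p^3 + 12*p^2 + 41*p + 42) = (p - 2)/(p^2 + 9*p + 14)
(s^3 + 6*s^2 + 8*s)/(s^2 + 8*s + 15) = s*(s^2 + 6*s + 8)/(s^2 + 8*s + 15)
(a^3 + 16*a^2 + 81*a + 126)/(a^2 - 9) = (a^2 + 13*a + 42)/(a - 3)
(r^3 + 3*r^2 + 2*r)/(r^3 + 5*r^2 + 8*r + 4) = r/(r + 2)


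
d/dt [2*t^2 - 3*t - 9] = 4*t - 3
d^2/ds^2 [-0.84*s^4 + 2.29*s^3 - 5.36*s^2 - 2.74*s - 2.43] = -10.08*s^2 + 13.74*s - 10.72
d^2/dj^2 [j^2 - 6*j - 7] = 2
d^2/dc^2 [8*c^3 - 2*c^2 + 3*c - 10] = 48*c - 4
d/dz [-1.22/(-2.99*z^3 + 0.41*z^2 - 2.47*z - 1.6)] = (-10.9434*z^2 + 1.0004*z - 3.0134)/(2.99*z^3 - 0.41*z^2 + 2.47*z + 1.6)^2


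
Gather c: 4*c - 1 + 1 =4*c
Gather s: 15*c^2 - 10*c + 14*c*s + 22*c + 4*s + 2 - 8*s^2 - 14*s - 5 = 15*c^2 + 12*c - 8*s^2 + s*(14*c - 10) - 3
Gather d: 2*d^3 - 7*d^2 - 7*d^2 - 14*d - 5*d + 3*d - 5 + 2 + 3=2*d^3 - 14*d^2 - 16*d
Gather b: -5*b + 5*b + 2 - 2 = 0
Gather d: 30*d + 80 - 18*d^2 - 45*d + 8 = -18*d^2 - 15*d + 88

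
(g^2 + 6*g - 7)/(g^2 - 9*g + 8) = (g + 7)/(g - 8)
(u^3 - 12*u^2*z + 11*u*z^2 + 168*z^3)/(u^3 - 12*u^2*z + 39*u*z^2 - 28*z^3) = (u^2 - 5*u*z - 24*z^2)/(u^2 - 5*u*z + 4*z^2)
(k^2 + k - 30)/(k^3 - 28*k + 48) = (k - 5)/(k^2 - 6*k + 8)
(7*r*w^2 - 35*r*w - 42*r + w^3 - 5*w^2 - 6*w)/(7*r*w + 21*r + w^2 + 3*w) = (w^2 - 5*w - 6)/(w + 3)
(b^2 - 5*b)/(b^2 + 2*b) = (b - 5)/(b + 2)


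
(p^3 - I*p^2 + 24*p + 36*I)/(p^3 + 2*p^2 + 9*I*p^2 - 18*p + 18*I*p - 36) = (p^2 - 4*I*p + 12)/(p^2 + p*(2 + 6*I) + 12*I)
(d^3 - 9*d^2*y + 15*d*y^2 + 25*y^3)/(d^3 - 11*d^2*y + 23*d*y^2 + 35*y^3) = (-d + 5*y)/(-d + 7*y)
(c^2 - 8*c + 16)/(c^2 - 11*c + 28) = (c - 4)/(c - 7)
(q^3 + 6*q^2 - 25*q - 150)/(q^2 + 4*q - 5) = (q^2 + q - 30)/(q - 1)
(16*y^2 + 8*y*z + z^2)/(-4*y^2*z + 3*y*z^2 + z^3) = (-4*y - z)/(z*(y - z))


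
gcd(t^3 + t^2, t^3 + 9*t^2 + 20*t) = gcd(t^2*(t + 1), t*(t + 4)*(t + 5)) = t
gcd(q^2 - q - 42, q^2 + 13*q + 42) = q + 6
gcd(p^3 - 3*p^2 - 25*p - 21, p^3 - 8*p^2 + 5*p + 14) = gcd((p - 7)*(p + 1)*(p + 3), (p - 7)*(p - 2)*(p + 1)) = p^2 - 6*p - 7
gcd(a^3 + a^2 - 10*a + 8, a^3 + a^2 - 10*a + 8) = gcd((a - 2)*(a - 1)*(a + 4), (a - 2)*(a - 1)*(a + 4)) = a^3 + a^2 - 10*a + 8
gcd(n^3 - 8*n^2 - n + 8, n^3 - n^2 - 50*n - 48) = n^2 - 7*n - 8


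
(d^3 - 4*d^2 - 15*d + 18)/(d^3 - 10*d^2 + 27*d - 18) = (d + 3)/(d - 3)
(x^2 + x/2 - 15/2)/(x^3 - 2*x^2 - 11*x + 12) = (x - 5/2)/(x^2 - 5*x + 4)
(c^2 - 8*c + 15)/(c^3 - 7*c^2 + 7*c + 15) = 1/(c + 1)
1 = 1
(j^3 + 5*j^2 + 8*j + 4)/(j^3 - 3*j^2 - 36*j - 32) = (j^2 + 4*j + 4)/(j^2 - 4*j - 32)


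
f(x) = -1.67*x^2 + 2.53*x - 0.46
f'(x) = 2.53 - 3.34*x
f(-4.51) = -45.84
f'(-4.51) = 17.59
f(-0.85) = -3.82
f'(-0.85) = 5.37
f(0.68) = 0.49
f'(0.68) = 0.26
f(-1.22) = -6.03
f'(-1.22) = 6.60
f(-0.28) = -1.30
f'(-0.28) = 3.47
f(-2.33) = -15.42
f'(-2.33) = 10.31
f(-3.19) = -25.52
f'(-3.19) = 13.18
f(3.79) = -14.86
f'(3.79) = -10.13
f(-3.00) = -23.08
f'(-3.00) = 12.55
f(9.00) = -112.96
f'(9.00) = -27.53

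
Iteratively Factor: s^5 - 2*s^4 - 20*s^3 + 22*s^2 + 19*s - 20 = (s + 1)*(s^4 - 3*s^3 - 17*s^2 + 39*s - 20) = (s - 1)*(s + 1)*(s^3 - 2*s^2 - 19*s + 20) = (s - 5)*(s - 1)*(s + 1)*(s^2 + 3*s - 4) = (s - 5)*(s - 1)*(s + 1)*(s + 4)*(s - 1)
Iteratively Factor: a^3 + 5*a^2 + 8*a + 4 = (a + 1)*(a^2 + 4*a + 4) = (a + 1)*(a + 2)*(a + 2)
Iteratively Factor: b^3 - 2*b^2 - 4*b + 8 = (b - 2)*(b^2 - 4) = (b - 2)^2*(b + 2)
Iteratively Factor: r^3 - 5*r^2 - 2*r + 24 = (r - 3)*(r^2 - 2*r - 8) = (r - 3)*(r + 2)*(r - 4)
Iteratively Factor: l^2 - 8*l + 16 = (l - 4)*(l - 4)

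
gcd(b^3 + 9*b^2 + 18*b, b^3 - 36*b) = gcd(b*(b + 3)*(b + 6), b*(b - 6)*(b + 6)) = b^2 + 6*b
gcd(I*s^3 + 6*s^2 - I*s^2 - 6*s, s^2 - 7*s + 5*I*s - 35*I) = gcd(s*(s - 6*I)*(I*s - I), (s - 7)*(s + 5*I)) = 1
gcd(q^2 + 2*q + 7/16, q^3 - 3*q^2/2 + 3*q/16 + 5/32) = q + 1/4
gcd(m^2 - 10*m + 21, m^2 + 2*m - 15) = m - 3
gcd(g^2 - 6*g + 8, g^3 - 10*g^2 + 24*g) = g - 4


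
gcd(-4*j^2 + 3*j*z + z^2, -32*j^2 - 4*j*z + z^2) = 4*j + z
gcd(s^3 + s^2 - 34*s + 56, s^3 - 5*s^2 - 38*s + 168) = s - 4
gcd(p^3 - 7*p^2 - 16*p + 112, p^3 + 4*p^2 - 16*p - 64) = p^2 - 16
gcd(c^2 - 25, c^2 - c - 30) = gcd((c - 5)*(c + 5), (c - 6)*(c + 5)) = c + 5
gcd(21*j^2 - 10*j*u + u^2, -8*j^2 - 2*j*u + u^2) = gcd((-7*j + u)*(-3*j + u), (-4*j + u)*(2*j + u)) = 1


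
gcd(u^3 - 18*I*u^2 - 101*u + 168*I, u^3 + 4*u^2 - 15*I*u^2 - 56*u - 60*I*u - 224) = u^2 - 15*I*u - 56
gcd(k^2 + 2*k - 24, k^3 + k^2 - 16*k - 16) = k - 4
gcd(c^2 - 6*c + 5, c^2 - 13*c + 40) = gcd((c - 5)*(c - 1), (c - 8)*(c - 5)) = c - 5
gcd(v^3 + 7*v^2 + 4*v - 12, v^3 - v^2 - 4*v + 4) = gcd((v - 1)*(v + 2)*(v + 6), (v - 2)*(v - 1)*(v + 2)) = v^2 + v - 2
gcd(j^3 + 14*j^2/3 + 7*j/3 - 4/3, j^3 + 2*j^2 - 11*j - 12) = j^2 + 5*j + 4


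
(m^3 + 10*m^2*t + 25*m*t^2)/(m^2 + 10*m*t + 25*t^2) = m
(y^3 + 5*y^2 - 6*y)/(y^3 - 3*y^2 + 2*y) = (y + 6)/(y - 2)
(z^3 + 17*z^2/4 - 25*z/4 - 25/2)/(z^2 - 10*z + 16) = (4*z^2 + 25*z + 25)/(4*(z - 8))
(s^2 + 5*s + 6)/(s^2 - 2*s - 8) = (s + 3)/(s - 4)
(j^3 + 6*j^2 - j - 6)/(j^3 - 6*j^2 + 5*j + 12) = (j^2 + 5*j - 6)/(j^2 - 7*j + 12)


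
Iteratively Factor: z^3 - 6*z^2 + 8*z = (z - 4)*(z^2 - 2*z) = (z - 4)*(z - 2)*(z)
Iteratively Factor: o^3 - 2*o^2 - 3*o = (o + 1)*(o^2 - 3*o) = o*(o + 1)*(o - 3)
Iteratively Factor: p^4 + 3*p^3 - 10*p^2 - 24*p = (p - 3)*(p^3 + 6*p^2 + 8*p) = (p - 3)*(p + 2)*(p^2 + 4*p) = (p - 3)*(p + 2)*(p + 4)*(p)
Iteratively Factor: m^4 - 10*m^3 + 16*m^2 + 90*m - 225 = (m - 3)*(m^3 - 7*m^2 - 5*m + 75) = (m - 3)*(m + 3)*(m^2 - 10*m + 25) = (m - 5)*(m - 3)*(m + 3)*(m - 5)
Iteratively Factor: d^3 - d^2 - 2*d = (d + 1)*(d^2 - 2*d) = d*(d + 1)*(d - 2)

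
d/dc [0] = 0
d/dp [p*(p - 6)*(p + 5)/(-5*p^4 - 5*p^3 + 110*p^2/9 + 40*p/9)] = 9*(9*p^4 - 18*p^3 - 797*p^2 - 524*p + 652)/(5*(81*p^6 + 162*p^5 - 315*p^4 - 540*p^3 + 340*p^2 + 352*p + 64))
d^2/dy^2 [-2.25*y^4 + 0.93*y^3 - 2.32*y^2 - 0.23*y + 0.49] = -27.0*y^2 + 5.58*y - 4.64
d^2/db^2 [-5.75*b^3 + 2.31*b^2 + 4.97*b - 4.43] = 4.62 - 34.5*b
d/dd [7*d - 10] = 7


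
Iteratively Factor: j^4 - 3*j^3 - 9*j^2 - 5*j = (j + 1)*(j^3 - 4*j^2 - 5*j) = j*(j + 1)*(j^2 - 4*j - 5) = j*(j + 1)^2*(j - 5)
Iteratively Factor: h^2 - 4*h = (h)*(h - 4)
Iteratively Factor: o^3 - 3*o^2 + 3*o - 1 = (o - 1)*(o^2 - 2*o + 1) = (o - 1)^2*(o - 1)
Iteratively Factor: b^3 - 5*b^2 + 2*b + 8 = (b - 4)*(b^2 - b - 2) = (b - 4)*(b - 2)*(b + 1)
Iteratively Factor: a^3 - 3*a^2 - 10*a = (a - 5)*(a^2 + 2*a) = (a - 5)*(a + 2)*(a)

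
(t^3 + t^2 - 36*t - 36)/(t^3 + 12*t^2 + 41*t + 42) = (t^3 + t^2 - 36*t - 36)/(t^3 + 12*t^2 + 41*t + 42)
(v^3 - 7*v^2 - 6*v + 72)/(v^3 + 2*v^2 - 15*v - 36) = (v - 6)/(v + 3)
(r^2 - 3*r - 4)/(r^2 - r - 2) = (r - 4)/(r - 2)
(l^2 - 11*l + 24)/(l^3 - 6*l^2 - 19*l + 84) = (l - 8)/(l^2 - 3*l - 28)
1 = 1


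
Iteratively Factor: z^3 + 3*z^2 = (z)*(z^2 + 3*z) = z*(z + 3)*(z)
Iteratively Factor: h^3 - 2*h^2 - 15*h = (h)*(h^2 - 2*h - 15) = h*(h + 3)*(h - 5)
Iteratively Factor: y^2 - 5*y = (y)*(y - 5)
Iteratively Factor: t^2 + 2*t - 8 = (t - 2)*(t + 4)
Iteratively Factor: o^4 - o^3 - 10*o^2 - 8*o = (o + 1)*(o^3 - 2*o^2 - 8*o) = (o + 1)*(o + 2)*(o^2 - 4*o) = o*(o + 1)*(o + 2)*(o - 4)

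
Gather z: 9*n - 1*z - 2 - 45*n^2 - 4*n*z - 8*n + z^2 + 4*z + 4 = -45*n^2 + n + z^2 + z*(3 - 4*n) + 2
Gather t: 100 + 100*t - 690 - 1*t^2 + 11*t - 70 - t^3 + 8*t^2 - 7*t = -t^3 + 7*t^2 + 104*t - 660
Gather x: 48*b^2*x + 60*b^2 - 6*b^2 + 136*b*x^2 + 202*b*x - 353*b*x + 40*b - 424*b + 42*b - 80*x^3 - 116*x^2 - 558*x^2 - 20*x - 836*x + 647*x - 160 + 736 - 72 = 54*b^2 - 342*b - 80*x^3 + x^2*(136*b - 674) + x*(48*b^2 - 151*b - 209) + 504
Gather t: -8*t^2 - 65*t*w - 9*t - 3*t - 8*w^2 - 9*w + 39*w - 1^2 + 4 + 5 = -8*t^2 + t*(-65*w - 12) - 8*w^2 + 30*w + 8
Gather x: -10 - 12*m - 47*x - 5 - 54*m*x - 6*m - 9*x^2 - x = -18*m - 9*x^2 + x*(-54*m - 48) - 15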